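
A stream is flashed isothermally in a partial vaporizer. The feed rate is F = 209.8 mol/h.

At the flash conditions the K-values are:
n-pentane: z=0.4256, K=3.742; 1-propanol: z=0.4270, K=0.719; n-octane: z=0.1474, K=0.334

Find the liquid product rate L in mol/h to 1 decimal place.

L = 41.8 mol/h

Newton iteration, V/F⁰ = 0.44:
  V/F = 0.4400: g = 0.25312, g' = -0.8320 → V/F = 0.7442
  V/F = 0.7442: g = 0.03743, g' = -0.6570 → V/F = 0.8012
  V/F = 0.8012: g = -0.00029, g' = -0.6698 → V/F = 0.8008
Converged at V/F = 0.8008.
Then V = V/F·F = 0.8008·209.8 = 168.0 mol/h and L = F − V = 41.8 mol/h.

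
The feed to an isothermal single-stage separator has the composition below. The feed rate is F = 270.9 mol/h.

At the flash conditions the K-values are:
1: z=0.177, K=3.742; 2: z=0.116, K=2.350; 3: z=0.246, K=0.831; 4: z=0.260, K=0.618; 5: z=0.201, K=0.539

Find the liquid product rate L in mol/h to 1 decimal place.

Newton–Raphson from ψ = 0.5:
  ψ = 0.500: g = 0.0096, g' = -0.451 → ψ = 0.521
  ψ = 0.521: g = 0.0001, g' = -0.440 → ψ = 0.522
Converged at ψ = 0.522.
Then V = ψ·F = 0.5215·270.9 = 141.3 mol/h and L = F − V = 129.6 mol/h.

L = 129.6 mol/h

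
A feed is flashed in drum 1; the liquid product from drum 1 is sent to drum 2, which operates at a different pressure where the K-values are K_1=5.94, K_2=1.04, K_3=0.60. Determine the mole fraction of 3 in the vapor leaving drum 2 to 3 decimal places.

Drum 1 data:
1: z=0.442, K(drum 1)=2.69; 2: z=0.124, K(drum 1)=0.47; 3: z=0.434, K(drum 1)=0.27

y_3 (drum 2) = 0.476

Drum 1:
Let ψ₁ = V/F and solve Σ zᵢ(Kᵢ−1)/(1+ψ₁(Kᵢ−1)) = 0.
Check two-phase: ΣzᵢKᵢ = 1.364 > 1 and Σzᵢ/Kᵢ = 2.036 > 1, so g(0) = 0.364 > 0 and g(1) = -1.036 < 0.
Newton iteration, ψ₁⁰ = 0.5:
  ψ₁ = 0.500: g = -0.1835, g' = -1.009 → ψ₁ = 0.318
  ψ₁ = 0.318: g = -0.0059, g' = -0.977 → ψ₁ = 0.312
Converged at ψ₁ = 0.312.
Drum-1 compositions:
  1: x = 0.289, y = 0.778
  2: x = 0.149, y = 0.070
  3: x = 0.562, y = 0.152
Drum-2 feed = drum-1 liquid: z₂ = (0.2894, 0.1486, 0.5621).
Drum 2:
Newton–Raphson from ψ₂ = 0.5:
  ψ₂ = 0.500: g = 0.1368, g' = -0.727 → ψ₂ = 0.688
  ψ₂ = 0.688: g = 0.0206, g' = -0.536 → ψ₂ = 0.726
  ψ₂ = 0.726: g = 0.0004, g' = -0.514 → ψ₂ = 0.727
Converged at ψ₂ = 0.727.
  1: x = 0.063, y = 0.374
  2: x = 0.144, y = 0.150
  3: x = 0.793, y = 0.476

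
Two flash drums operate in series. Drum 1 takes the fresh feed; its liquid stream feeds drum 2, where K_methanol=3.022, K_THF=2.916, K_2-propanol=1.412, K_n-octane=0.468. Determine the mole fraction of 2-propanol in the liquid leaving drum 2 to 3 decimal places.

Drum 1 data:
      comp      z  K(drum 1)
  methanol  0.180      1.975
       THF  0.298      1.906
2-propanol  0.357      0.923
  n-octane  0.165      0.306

Drum 1:
Let ψ₁ = V/F and solve Σ zᵢ(Kᵢ−1)/(1+ψ₁(Kᵢ−1)) = 0.
g(0) = ΣzᵢKᵢ − 1 = 0.303 and g(1) = 1 − Σzᵢ/Kᵢ = -0.173, so a root lies in (0, 1).
Iterate (Newton) starting at ψ₁ = 0.5:
  ψ₁ = 0.500: g = 0.0998, g' = -0.382 → ψ₁ = 0.761
  ψ₁ = 0.761: g = -0.0116, g' = -0.502 → ψ₁ = 0.738
Converged at ψ₁ = 0.738.
Drum-1 compositions:
  methanol: x = 0.105, y = 0.207
  THF: x = 0.179, y = 0.340
  2-propanol: x = 0.379, y = 0.349
  n-octane: x = 0.338, y = 0.103
Drum-2 feed = drum-1 liquid: z₂ = (0.1047, 0.1786, 0.3785, 0.3382).
Drum 2:
Material balance + equilibrium reduce to Σ zᵢ(Kᵢ−1)/(1+ψ₂(Kᵢ−1)) = 0.
g(0) = ΣzᵢKᵢ − 1 = 0.530 and g(1) = 1 − Σzᵢ/Kᵢ = -0.087, so a root lies in (0, 1).
Iterate (Newton) starting at ψ₂ = 0.5:
  ψ₂ = 0.500: g = 0.1642, g' = -0.499 → ψ₂ = 0.829
  ψ₂ = 0.829: g = 0.0055, g' = -0.500 → ψ₂ = 0.840
Converged at ψ₂ = 0.840.
  methanol: x = 0.039, y = 0.117
  THF: x = 0.068, y = 0.200
  2-propanol: x = 0.281, y = 0.397
  n-octane: x = 0.612, y = 0.286

x_2-propanol (drum 2) = 0.281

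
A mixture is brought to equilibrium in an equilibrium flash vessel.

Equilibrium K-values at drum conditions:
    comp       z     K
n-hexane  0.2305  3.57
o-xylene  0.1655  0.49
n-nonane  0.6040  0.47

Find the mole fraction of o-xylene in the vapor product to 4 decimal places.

Let β = V/F and solve Σ zᵢ(Kᵢ−1)/(1+β(Kᵢ−1)) = 0.
Feasibility: ΣzᵢKᵢ = 1.1879, Σzᵢ/Kᵢ = 1.6874 — both > 1, two phases present.
Newton iteration, β⁰ = 0.54:
  β = 0.5400: g = -0.31687, g' = -0.6820 → β = 0.0754
  β = 0.0754: g = 0.07503, g' = -1.2990 → β = 0.1331
  β = 0.1331: g = 0.00639, g' = -1.0911 → β = 0.1390
Converged at β = 0.1390.
Compositions from xᵢ = zᵢ/(1+β(Kᵢ−1)), yᵢ = Kᵢxᵢ:
  n-hexane: x = 0.1698, y = 0.6063
  o-xylene: x = 0.1781, y = 0.0873
  n-nonane: x = 0.6521, y = 0.3065

y_o-xylene = 0.0873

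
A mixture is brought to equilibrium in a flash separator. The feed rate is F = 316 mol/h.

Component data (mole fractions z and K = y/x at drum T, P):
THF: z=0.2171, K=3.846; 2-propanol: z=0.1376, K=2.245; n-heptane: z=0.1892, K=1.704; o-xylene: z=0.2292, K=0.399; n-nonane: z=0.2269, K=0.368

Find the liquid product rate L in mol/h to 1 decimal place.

L = 137.0 mol/h

Rachford–Rice: g(β) = Σ zᵢ(Kᵢ−1)/(1+β(Kᵢ−1)) = 0.
g(0) = ΣzᵢKᵢ − 1 = 0.6412 and g(1) = 1 − Σzᵢ/Kᵢ = -0.4198, so a root lies in (0, 1).
Newton iteration, β⁰ = 0.5:
  β = 0.5000: g = 0.05253, g' = -0.7947 → β = 0.5661
  β = 0.5661: g = 0.00029, g' = -0.7892 → β = 0.5665
Converged at β = 0.5665.
Then V = β·F = 0.5665·316 = 179.0 mol/h and L = F − V = 137.0 mol/h.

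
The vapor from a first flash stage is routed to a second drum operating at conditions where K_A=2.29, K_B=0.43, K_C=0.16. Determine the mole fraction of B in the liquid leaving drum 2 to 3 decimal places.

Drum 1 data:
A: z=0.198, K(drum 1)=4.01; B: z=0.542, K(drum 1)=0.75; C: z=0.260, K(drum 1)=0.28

Drum 1:
Let ψ₁ = V/F and solve Σ zᵢ(Kᵢ−1)/(1+ψ₁(Kᵢ−1)) = 0.
g(0) = ΣzᵢKᵢ − 1 = 0.273 and g(1) = 1 − Σzᵢ/Kᵢ = -0.701, so a root lies in (0, 1).
Newton iteration, ψ₁⁰ = 0.5:
  ψ₁ = 0.500: g = -0.2094, g' = -0.659 → ψ₁ = 0.182
  ψ₁ = 0.182: g = 0.0274, g' = -0.964 → ψ₁ = 0.211
  ψ₁ = 0.211: g = 0.0010, g' = -0.897 → ψ₁ = 0.212
Converged at ψ₁ = 0.212.
Drum-1 compositions:
  A: x = 0.121, y = 0.485
  B: x = 0.572, y = 0.429
  C: x = 0.307, y = 0.086
Drum-2 feed = drum-1 vapor: z₂ = (0.4849, 0.4292, 0.0859).
Drum 2:
Material balance + equilibrium reduce to Σ zᵢ(Kᵢ−1)/(1+ψ₂(Kᵢ−1)) = 0.
Feasibility: ΣzᵢKᵢ = 1.309, Σzᵢ/Kᵢ = 1.747 — both > 1, two phases present.
Iterate (Newton) starting at ψ₂ = 0.5:
  ψ₂ = 0.500: g = -0.0863, g' = -0.751 → ψ₂ = 0.385
  ψ₂ = 0.385: g = -0.0022, g' = -0.722 → ψ₂ = 0.382
Converged at ψ₂ = 0.382.
  A: x = 0.325, y = 0.744
  B: x = 0.549, y = 0.236
  C: x = 0.126, y = 0.020

x_B (drum 2) = 0.549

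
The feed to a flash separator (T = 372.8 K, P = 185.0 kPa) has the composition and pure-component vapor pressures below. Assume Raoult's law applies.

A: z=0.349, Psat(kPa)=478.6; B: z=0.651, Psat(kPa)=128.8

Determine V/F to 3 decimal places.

V/F = 0.739

Raoult's law: Kᵢ = Pᵢˢᵃᵗ/P = Pᵢˢᵃᵗ/185.0.
  K_A = 478.6/185.0 = 2.58703, K_B = 128.8/185.0 = 0.69622
Material balance + equilibrium reduce to Σ zᵢ(Kᵢ−1)/(1+V/F(Kᵢ−1)) = 0.
g(0) = ΣzᵢKᵢ − 1 = 0.356 and g(1) = 1 − Σzᵢ/Kᵢ = -0.070, so a root lies in (0, 1).
Binary case is linear: z₁(K₁−1)(1+V/F(K₂−1)) + z₂(K₂−1)(1+V/F(K₁−1)) = 0
⇒ V/F = [z₁(K₁−1)+z₂(K₂−1)] / [−(K₁−1)(K₂−1)] = 0.3561/0.4821 = 0.739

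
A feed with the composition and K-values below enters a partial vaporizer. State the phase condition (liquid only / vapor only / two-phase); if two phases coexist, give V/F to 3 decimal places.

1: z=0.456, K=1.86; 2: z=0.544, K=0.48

two-phase, V/F = 0.244

ΣzᵢKᵢ = 1.109; Σzᵢ/Kᵢ = 1.378.
Both exceed 1, so a two-phase solution exists.
Binary case is linear: z₁(K₁−1)(1+ψ(K₂−1)) + z₂(K₂−1)(1+ψ(K₁−1)) = 0
⇒ ψ = [z₁(K₁−1)+z₂(K₂−1)] / [−(K₁−1)(K₂−1)] = 0.1093/0.4472 = 0.244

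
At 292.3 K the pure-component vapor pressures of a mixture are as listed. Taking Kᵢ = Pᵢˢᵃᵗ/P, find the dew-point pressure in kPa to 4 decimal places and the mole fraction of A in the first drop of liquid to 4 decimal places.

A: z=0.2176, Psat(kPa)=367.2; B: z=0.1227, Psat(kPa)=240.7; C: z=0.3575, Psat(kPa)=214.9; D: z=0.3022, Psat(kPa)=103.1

Pdew = 175.5293 kPa, x_A = 0.1040

At the dew point ψ → 1, so Σzᵢ/Kᵢ = 1 with Kᵢ = Pᵢˢᵃᵗ/P ⇒ 1/P = Σzᵢ/Pᵢˢᵃᵗ.
1/P = 0.2176/367.2 + 0.1227/240.7 + 0.3575/214.9 + 0.3022/103.1 = 0.0056971 ⇒ P = 175.5293 kPa
xᵢ = zᵢP/Pᵢˢᵃᵗ ⇒ x_A = 0.2176·175.5293/367.2 = 0.1040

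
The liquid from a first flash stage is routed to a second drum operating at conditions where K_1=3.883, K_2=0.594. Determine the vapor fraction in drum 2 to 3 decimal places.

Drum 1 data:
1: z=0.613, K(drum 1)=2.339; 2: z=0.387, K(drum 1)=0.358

V/F (drum 2) = 0.564

Drum 1:
Material balance + equilibrium reduce to Σ zᵢ(Kᵢ−1)/(1+ψ₁(Kᵢ−1)) = 0.
Check two-phase: ΣzᵢKᵢ = 1.572 > 1 and Σzᵢ/Kᵢ = 1.343 > 1, so g(0) = 0.572 > 0 and g(1) = -0.343 < 0.
Binary case is linear: z₁(K₁−1)(1+ψ₁(K₂−1)) + z₂(K₂−1)(1+ψ₁(K₁−1)) = 0
⇒ ψ₁ = [z₁(K₁−1)+z₂(K₂−1)] / [−(K₁−1)(K₂−1)] = 0.5724/0.8596 = 0.666
Drum-1 compositions:
  1: x = 0.324, y = 0.758
  2: x = 0.676, y = 0.242
Drum-2 feed = drum-1 liquid: z₂ = (0.3241, 0.6759).
Drum 2:
Material balance + equilibrium reduce to Σ zᵢ(Kᵢ−1)/(1+ψ₂(Kᵢ−1)) = 0.
Check two-phase: ΣzᵢKᵢ = 1.660 > 1 and Σzᵢ/Kᵢ = 1.221 > 1, so g(0) = 0.660 > 0 and g(1) = -0.221 < 0.
Binary case is linear: z₁(K₁−1)(1+ψ₂(K₂−1)) + z₂(K₂−1)(1+ψ₂(K₁−1)) = 0
⇒ ψ₂ = [z₁(K₁−1)+z₂(K₂−1)] / [−(K₁−1)(K₂−1)] = 0.6599/1.1705 = 0.564
  1: x = 0.123, y = 0.479
  2: x = 0.877, y = 0.521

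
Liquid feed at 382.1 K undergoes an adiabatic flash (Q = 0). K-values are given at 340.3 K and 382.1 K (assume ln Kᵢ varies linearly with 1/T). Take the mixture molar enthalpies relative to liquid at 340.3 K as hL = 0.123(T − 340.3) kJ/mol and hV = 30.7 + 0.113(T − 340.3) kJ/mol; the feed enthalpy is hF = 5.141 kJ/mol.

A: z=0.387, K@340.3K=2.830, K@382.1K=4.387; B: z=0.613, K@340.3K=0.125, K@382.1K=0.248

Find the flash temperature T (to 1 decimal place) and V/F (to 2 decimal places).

T = 345.9 K, V/F = 0.15

Adiabatic flash: solve Rachford–Rice at each trial T, then check hF = ψ·hV(T) + (1−ψ)·hL(T).
  T = 340.3 K: K = (2.830, 0.125), RR gives ψ = 0.107, H_out = 3.295 kJ/mol
  T = 382.1 K: K = (4.387, 0.248), RR gives ψ = 0.334, H_out = 15.245 kJ/mol
  T = 361.2 K: K = (3.568, 0.180), RR gives ψ = 0.233, H_out = 9.677 kJ/mol
  T = 350.8 K: K = (3.191, 0.151), RR gives ψ = 0.176, H_out = 6.673 kJ/mol
  T = 345.6 K: K = (3.009, 0.138), RR gives ψ = 0.144, H_out = 5.055 kJ/mol
  T = 348.2 K: K = (3.099, 0.144), RR gives ψ = 0.160, H_out = 5.876 kJ/mol
  T = 346.9 K: K = (3.054, 0.141), RR gives ψ = 0.152, H_out = 5.469 kJ/mol
Linear interpolation between T = 345.6 (H_out = 5.055) and T = 346.9 (H_out = 5.469) on hF = 5.141 gives T ≈ 345.9 K, at which ψ = 0.15.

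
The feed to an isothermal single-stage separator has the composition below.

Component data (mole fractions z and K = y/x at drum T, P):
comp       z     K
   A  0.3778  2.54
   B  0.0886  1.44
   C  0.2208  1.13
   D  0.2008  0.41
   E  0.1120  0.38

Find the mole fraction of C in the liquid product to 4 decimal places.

x_C = 0.2019

Material balance + equilibrium reduce to Σ zᵢ(Kᵢ−1)/(1+V/F(Kᵢ−1)) = 0.
Check two-phase: ΣzᵢKᵢ = 1.4616 > 1 and Σzᵢ/Kᵢ = 1.1902 > 1, so g(0) = 0.4616 > 0 and g(1) = -0.1902 < 0.
Iterate (Newton) starting at V/F = 0.62:
  V/F = 0.6200: g = 0.05522, g' = -0.5357 → V/F = 0.7231
  V/F = 0.7231: g = -0.00140, g' = -0.5676 → V/F = 0.7206
Converged at V/F = 0.7206.
Compositions from xᵢ = zᵢ/(1+V/F(Kᵢ−1)), yᵢ = Kᵢxᵢ:
  A: x = 0.1791, y = 0.4548
  B: x = 0.0673, y = 0.0969
  C: x = 0.2019, y = 0.2281
  D: x = 0.3493, y = 0.1432
  E: x = 0.2025, y = 0.0769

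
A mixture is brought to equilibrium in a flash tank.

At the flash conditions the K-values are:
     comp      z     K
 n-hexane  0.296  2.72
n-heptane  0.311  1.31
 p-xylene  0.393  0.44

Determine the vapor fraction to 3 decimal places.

Rachford–Rice: g(ψ) = Σ zᵢ(Kᵢ−1)/(1+ψ(Kᵢ−1)) = 0.
Feasibility: ΣzᵢKᵢ = 1.385, Σzᵢ/Kᵢ = 1.239 — both > 1, two phases present.
Newton–Raphson from ψ = 0.5:
  ψ = 0.500: g = 0.0515, g' = -0.513 → ψ = 0.600
  ψ = 0.600: g = 0.0002, g' = -0.513 → ψ = 0.601
Converged at ψ = 0.601.

ψ = 0.601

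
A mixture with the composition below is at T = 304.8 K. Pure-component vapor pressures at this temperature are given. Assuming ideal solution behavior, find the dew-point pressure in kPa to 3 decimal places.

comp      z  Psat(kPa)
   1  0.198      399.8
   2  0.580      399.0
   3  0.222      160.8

Pdew = 300.347 kPa

At the dew point ψ → 1, so Σzᵢ/Kᵢ = 1 with Kᵢ = Pᵢˢᵃᵗ/P ⇒ 1/P = Σzᵢ/Pᵢˢᵃᵗ.
1/P = 0.198/399.8 + 0.580/399.0 + 0.222/160.8 = 0.003329 ⇒ P = 300.347 kPa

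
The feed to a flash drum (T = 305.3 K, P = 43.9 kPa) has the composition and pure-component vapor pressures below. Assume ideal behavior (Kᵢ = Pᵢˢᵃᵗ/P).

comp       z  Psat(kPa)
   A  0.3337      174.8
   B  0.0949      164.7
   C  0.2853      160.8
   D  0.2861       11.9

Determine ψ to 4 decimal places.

ψ = 0.8779

Raoult's law: Kᵢ = Pᵢˢᵃᵗ/P = Pᵢˢᵃᵗ/43.9.
  K_A = 174.8/43.9 = 3.981777, K_B = 164.7/43.9 = 3.751708, K_C = 160.8/43.9 = 3.662870, K_D = 11.9/43.9 = 0.271071
Let ψ = V/F and solve Σ zᵢ(Kᵢ−1)/(1+ψ(Kᵢ−1)) = 0.
Feasibility: ΣzᵢKᵢ = 2.8073, Σzᵢ/Kᵢ = 1.2424 — both > 1, two phases present.
Newton–Raphson from ψ = 0.5:
  ψ = 0.5000: g = 0.50709, g' = -1.3540 → ψ = 0.8745
  ψ = 0.8745: g = 0.00548, g' = -1.6290 → ψ = 0.8779
Converged at ψ = 0.8779.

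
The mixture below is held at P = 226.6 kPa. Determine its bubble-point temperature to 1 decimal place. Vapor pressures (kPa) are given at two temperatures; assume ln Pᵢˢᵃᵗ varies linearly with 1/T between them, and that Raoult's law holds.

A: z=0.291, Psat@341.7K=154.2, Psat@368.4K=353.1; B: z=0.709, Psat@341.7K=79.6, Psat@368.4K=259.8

T = 362.1 K

Bubble-point temperature: ΣzᵢPᵢˢᵃᵗ(T) = P. Interpolate ln Pᵢˢᵃᵗ = aᵢ + bᵢ/T.
  T = 341.7 K: ΣzᵢPᵢˢᵃᵗ = 101.31 kPa
  T = 368.4 K: ΣzᵢPᵢˢᵃᵗ = 286.95 kPa
  T = 355.0 K: ΣzᵢPᵢˢᵃᵗ = 172.88 kPa
  T = 361.7 K: ΣzᵢPᵢˢᵃᵗ = 223.58 kPa
  T = 365.0 K: ΣzᵢPᵢˢᵃᵗ = 253.06 kPa
  T = 363.4 K: ΣzᵢPᵢˢᵃᵗ = 238.37 kPa
  T = 362.5 K: ΣzᵢPᵢˢᵃᵗ = 230.44 kPa
Interpolating between 361.7 K and 362.5 K gives T ≈ 362.1 K.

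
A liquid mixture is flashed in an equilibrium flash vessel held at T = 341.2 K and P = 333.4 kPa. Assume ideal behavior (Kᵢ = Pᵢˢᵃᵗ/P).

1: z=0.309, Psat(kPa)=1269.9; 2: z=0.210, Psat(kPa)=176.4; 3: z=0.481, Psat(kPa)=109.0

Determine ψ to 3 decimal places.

Raoult's law: Kᵢ = Pᵢˢᵃᵗ/P = Pᵢˢᵃᵗ/333.4.
  K_1 = 1269.9/333.4 = 3.80894, K_2 = 176.4/333.4 = 0.52909, K_3 = 109.0/333.4 = 0.32693
Rachford–Rice: g(ψ) = Σ zᵢ(Kᵢ−1)/(1+ψ(Kᵢ−1)) = 0.
g(0) = ΣzᵢKᵢ − 1 = 0.445 and g(1) = 1 − Σzᵢ/Kᵢ = -0.949, so a root lies in (0, 1).
Newton–Raphson from ψ = 0.64:
  ψ = 0.640: g = -0.4000, g' = -1.079 → ψ = 0.269
  ψ = 0.269: g = -0.0146, g' = -1.176 → ψ = 0.257
Converged at ψ = 0.257.

ψ = 0.257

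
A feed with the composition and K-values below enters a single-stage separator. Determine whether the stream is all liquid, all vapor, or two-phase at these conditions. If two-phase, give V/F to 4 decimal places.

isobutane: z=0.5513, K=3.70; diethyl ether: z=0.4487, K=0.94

all vapor

ΣzᵢKᵢ = 2.4616; Σzᵢ/Kᵢ = 0.6263.
Since Σzᵢ/Kᵢ < 1 the mixture is above its dew point — single vapor phase.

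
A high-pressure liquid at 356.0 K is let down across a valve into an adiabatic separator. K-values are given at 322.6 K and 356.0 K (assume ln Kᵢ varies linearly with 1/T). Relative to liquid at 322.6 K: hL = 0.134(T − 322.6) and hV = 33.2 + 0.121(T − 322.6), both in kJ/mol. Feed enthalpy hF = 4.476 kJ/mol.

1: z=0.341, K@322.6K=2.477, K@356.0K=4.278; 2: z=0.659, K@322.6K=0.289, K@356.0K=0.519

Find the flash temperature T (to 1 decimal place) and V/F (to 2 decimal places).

T = 327.6 K, V/F = 0.11

Adiabatic flash: solve Rachford–Rice at each trial T, then check hF = ψ·hV(T) + (1−ψ)·hL(T).
  T = 322.6 K: K = (2.477, 0.289), RR gives ψ = 0.033, H_out = 1.110 kJ/mol
  T = 356.0 K: K = (4.278, 0.519), RR gives ψ = 0.508, H_out = 21.117 kJ/mol
  T = 339.3 K: K = (3.299, 0.393), RR gives ψ = 0.275, H_out = 11.311 kJ/mol
  T = 331.0 K: K = (2.872, 0.339), RR gives ψ = 0.163, H_out = 6.534 kJ/mol
  T = 326.8 K: K = (2.670, 0.313), RR gives ψ = 0.102, H_out = 3.935 kJ/mol
  T = 328.9 K: K = (2.769, 0.326), RR gives ψ = 0.133, H_out = 5.257 kJ/mol
  T = 327.9 K: K = (2.722, 0.320), RR gives ψ = 0.118, H_out = 4.634 kJ/mol
  T = 327.4 K: K = (2.698, 0.317), RR gives ψ = 0.111, H_out = 4.318 kJ/mol
Linear interpolation between T = 327.4 (H_out = 4.318) and T = 327.9 (H_out = 4.634) on hF = 4.476 gives T ≈ 327.6 K, at which ψ = 0.11.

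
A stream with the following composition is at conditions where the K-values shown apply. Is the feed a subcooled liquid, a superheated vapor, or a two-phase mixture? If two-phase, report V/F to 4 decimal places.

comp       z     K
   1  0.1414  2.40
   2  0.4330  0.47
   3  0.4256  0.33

subcooled liquid

ΣzᵢKᵢ = 0.6833; Σzᵢ/Kᵢ = 2.2699.
Since ΣzᵢKᵢ < 1 the mixture is below its bubble point — single liquid phase.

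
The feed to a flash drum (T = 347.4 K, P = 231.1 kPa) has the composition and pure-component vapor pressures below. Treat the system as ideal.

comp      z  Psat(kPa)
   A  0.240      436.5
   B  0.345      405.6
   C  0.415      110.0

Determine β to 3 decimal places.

Raoult's law: Kᵢ = Pᵢˢᵃᵗ/P = Pᵢˢᵃᵗ/231.1.
  K_A = 436.5/231.1 = 1.88879, K_B = 405.6/231.1 = 1.75508, K_C = 110.0/231.1 = 0.47598
Material balance + equilibrium reduce to Σ zᵢ(Kᵢ−1)/(1+β(Kᵢ−1)) = 0.
Feasibility: ΣzᵢKᵢ = 1.256, Σzᵢ/Kᵢ = 1.196 — both > 1, two phases present.
Iterate (Newton) starting at β = 0.5:
  β = 0.500: g = 0.0421, g' = -0.404 → β = 0.604
  β = 0.604: g = -0.0006, g' = -0.417 → β = 0.603
Converged at β = 0.603.

β = 0.603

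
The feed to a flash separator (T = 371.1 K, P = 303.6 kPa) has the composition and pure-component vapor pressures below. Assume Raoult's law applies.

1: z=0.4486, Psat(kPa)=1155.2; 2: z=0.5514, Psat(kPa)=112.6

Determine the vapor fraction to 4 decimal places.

ψ = 0.5165

Raoult's law: Kᵢ = Pᵢˢᵃᵗ/P = Pᵢˢᵃᵗ/303.6.
  K_1 = 1155.2/303.6 = 3.805007, K_2 = 112.6/303.6 = 0.370883
Rachford–Rice: g(ψ) = Σ zᵢ(Kᵢ−1)/(1+ψ(Kᵢ−1)) = 0.
g(0) = ΣzᵢKᵢ − 1 = 0.9114 and g(1) = 1 − Σzᵢ/Kᵢ = -0.6046, so a root lies in (0, 1).
Iterate (Newton) starting at ψ = 0.44:
  ψ = 0.4400: g = 0.08354, g' = -1.1244 → ψ = 0.5143
  ψ = 0.5143: g = 0.00234, g' = -1.0685 → ψ = 0.5165
Converged at ψ = 0.5165.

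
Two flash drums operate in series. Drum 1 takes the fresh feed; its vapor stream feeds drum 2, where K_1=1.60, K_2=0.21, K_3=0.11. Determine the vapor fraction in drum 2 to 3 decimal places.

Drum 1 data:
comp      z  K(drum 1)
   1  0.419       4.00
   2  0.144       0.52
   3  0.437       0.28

Drum 1:
Newton iteration, ψ₁⁰ = 0.5:
  ψ₁ = 0.500: g = -0.0798, g' = -1.214 → ψ₁ = 0.434
  ψ₁ = 0.434: g = 0.0007, g' = -1.244 → ψ₁ = 0.435
Converged at ψ₁ = 0.435.
Drum-1 compositions:
  1: x = 0.182, y = 0.727
  2: x = 0.182, y = 0.095
  3: x = 0.636, y = 0.178
Drum-2 feed = drum-1 vapor: z₂ = (0.7272, 0.0946, 0.1781).
Drum 2:
Material balance + equilibrium reduce to Σ zᵢ(Kᵢ−1)/(1+ψ₂(Kᵢ−1)) = 0.
g(0) = ΣzᵢKᵢ − 1 = 0.203 and g(1) = 1 − Σzᵢ/Kᵢ = -1.525, so a root lies in (0, 1).
Newton iteration, ψ₂⁰ = 0.53:
  ψ₂ = 0.530: g = -0.0976, g' = -0.831 → ψ₂ = 0.413
  ψ₂ = 0.413: g = -0.0116, g' = -0.650 → ψ₂ = 0.395
  ψ₂ = 0.395: g = -0.0002, g' = -0.631 → ψ₂ = 0.394
Converged at ψ₂ = 0.394.
  1: x = 0.588, y = 0.941
  2: x = 0.137, y = 0.029
  3: x = 0.274, y = 0.030

V/F (drum 2) = 0.394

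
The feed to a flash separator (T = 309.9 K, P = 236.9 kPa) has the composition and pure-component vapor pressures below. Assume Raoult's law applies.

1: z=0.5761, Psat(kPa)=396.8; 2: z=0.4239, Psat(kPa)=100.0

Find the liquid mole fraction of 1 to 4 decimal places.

Raoult's law: Kᵢ = Pᵢˢᵃᵗ/P = Pᵢˢᵃᵗ/236.9.
  K_1 = 396.8/236.9 = 1.674968, K_2 = 100.0/236.9 = 0.422119
Let β = V/F and solve Σ zᵢ(Kᵢ−1)/(1+β(Kᵢ−1)) = 0.
Check two-phase: ΣzᵢKᵢ = 1.1439 > 1 and Σzᵢ/Kᵢ = 1.3482 > 1, so g(0) = 0.1439 > 0 and g(1) = -0.3482 < 0.
Binary case is linear: z₁(K₁−1)(1+β(K₂−1)) + z₂(K₂−1)(1+β(K₁−1)) = 0
⇒ β = [z₁(K₁−1)+z₂(K₂−1)] / [−(K₁−1)(K₂−1)] = 0.14389/0.39005 = 0.3689
Compositions from xᵢ = zᵢ/(1+β(Kᵢ−1)), yᵢ = Kᵢxᵢ:
  1: x = 0.4613, y = 0.7726
  2: x = 0.5387, y = 0.2274

x_1 = 0.4613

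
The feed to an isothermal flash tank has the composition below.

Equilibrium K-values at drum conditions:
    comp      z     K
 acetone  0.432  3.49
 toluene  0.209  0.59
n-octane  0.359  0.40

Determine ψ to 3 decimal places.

Let ψ = V/F and solve Σ zᵢ(Kᵢ−1)/(1+ψ(Kᵢ−1)) = 0.
Check two-phase: ΣzᵢKᵢ = 1.775 > 1 and Σzᵢ/Kᵢ = 1.376 > 1, so g(0) = 0.775 > 0 and g(1) = -0.376 < 0.
Iterate (Newton) starting at ψ = 0.5:
  ψ = 0.500: g = 0.0636, g' = -0.851 → ψ = 0.575
  ψ = 0.575: g = 0.0015, g' = -0.814 → ψ = 0.577
Converged at ψ = 0.577.

ψ = 0.577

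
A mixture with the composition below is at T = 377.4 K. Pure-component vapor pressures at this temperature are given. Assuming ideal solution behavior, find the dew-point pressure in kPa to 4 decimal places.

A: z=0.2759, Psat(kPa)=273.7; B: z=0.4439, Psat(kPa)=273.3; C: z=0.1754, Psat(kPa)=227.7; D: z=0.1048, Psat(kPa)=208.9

At the dew point ψ → 1, so Σzᵢ/Kᵢ = 1 with Kᵢ = Pᵢˢᵃᵗ/P ⇒ 1/P = Σzᵢ/Pᵢˢᵃᵗ.
1/P = 0.2759/273.7 + 0.4439/273.3 + 0.1754/227.7 + 0.1048/208.9 = 0.0039042 ⇒ P = 256.1313 kPa

Pdew = 256.1313 kPa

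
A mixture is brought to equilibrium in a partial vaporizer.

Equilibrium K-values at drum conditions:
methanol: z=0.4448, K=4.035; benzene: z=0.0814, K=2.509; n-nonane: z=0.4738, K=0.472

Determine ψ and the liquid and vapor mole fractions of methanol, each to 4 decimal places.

Iterate (Newton) starting at ψ = 0.53:
  ψ = 0.5300: g = 0.23839, g' = -0.9140 → ψ = 0.7908
  ψ = 0.7908: g = 0.02353, g' = -0.7823 → ψ = 0.8209
Converged at ψ = 0.8209.
Compositions from xᵢ = zᵢ/(1+ψ(Kᵢ−1)), yᵢ = Kᵢxᵢ:
  methanol: x = 0.1274, y = 0.5141
  benzene: x = 0.0364, y = 0.0912
  n-nonane: x = 0.8362, y = 0.3947

ψ = 0.8209, x_methanol = 0.1274, y_methanol = 0.5141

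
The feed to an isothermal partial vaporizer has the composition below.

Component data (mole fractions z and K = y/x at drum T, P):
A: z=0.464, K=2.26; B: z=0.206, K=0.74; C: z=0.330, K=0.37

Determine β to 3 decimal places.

β = 0.489

Rachford–Rice: g(β) = Σ zᵢ(Kᵢ−1)/(1+β(Kᵢ−1)) = 0.
g(0) = ΣzᵢKᵢ − 1 = 0.323 and g(1) = 1 − Σzᵢ/Kᵢ = -0.376, so a root lies in (0, 1).
Iterate (Newton) starting at β = 0.5:
  β = 0.500: g = -0.0064, g' = -0.575 → β = 0.489
Converged at β = 0.489.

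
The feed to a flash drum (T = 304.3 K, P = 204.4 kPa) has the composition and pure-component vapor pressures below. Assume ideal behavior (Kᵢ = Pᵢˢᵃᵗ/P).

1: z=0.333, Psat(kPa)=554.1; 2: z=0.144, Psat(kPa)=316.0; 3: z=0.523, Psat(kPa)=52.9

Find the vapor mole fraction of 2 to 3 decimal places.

y_2 = 0.197

Raoult's law: Kᵢ = Pᵢˢᵃᵗ/P = Pᵢˢᵃᵗ/204.4.
  K_1 = 554.1/204.4 = 2.71086, K_2 = 316.0/204.4 = 1.54599, K_3 = 52.9/204.4 = 0.25881
Let β = V/F and solve Σ zᵢ(Kᵢ−1)/(1+β(Kᵢ−1)) = 0.
Feasibility: ΣzᵢKᵢ = 1.261, Σzᵢ/Kᵢ = 2.237 — both > 1, two phases present.
Iterate (Newton) starting at β = 0.5:
  β = 0.500: g = -0.2471, g' = -1.035 → β = 0.261
  β = 0.261: g = -0.0182, g' = -0.940 → β = 0.242
Converged at β = 0.242.
Compositions from xᵢ = zᵢ/(1+β(Kᵢ−1)), yᵢ = Kᵢxᵢ:
  1: x = 0.236, y = 0.638
  2: x = 0.127, y = 0.197
  3: x = 0.637, y = 0.165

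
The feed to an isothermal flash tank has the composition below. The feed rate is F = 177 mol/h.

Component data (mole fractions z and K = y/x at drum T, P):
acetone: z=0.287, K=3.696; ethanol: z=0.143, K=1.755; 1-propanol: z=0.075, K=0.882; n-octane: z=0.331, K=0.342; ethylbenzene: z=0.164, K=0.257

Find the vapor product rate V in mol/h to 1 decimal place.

V = 66.7 mol/h

Material balance + equilibrium reduce to Σ zᵢ(Kᵢ−1)/(1+V/F(Kᵢ−1)) = 0.
g(0) = ΣzᵢKᵢ − 1 = 0.533 and g(1) = 1 − Σzᵢ/Kᵢ = -0.850, so a root lies in (0, 1).
Newton–Raphson from V/F = 0.59:
  V/F = 0.590: g = -0.2091, g' = -1.021 → V/F = 0.385
  V/F = 0.385: g = -0.0085, g' = -0.987 → V/F = 0.377
Converged at V/F = 0.377.
Then V = V/F·F = 0.3766·177 = 66.7 mol/h and L = F − V = 110.3 mol/h.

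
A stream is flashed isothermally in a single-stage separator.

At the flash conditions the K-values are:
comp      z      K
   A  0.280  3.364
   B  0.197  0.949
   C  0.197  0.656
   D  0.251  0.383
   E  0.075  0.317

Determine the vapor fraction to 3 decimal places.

Rachford–Rice: g(ψ) = Σ zᵢ(Kᵢ−1)/(1+ψ(Kᵢ−1)) = 0.
Feasibility: ΣzᵢKᵢ = 1.378, Σzᵢ/Kᵢ = 1.483 — both > 1, two phases present.
Newton iteration, ψ⁰ = 0.5:
  ψ = 0.500: g = -0.0905, g' = -0.644 → ψ = 0.359
  ψ = 0.359: g = 0.0035, g' = -0.708 → ψ = 0.364
Converged at ψ = 0.364.

ψ = 0.364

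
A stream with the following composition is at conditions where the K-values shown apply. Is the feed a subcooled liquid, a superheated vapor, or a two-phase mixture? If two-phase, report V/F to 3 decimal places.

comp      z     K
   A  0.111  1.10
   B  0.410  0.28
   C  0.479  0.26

ΣzᵢKᵢ = 0.361; Σzᵢ/Kᵢ = 3.408.
Since ΣzᵢKᵢ < 1 the mixture is below its bubble point — single liquid phase.

subcooled liquid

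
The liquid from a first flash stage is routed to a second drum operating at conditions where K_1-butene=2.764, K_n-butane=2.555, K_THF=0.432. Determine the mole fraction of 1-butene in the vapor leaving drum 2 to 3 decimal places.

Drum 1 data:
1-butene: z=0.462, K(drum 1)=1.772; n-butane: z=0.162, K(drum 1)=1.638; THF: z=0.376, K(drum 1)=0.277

y_1-butene (drum 2) = 0.498

Drum 1:
Rachford–Rice: g(ψ₁) = Σ zᵢ(Kᵢ−1)/(1+ψ₁(Kᵢ−1)) = 0.
g(0) = ΣzᵢKᵢ − 1 = 0.188 and g(1) = 1 − Σzᵢ/Kᵢ = -0.717, so a root lies in (0, 1).
Newton–Raphson from ψ₁ = 0.5:
  ψ₁ = 0.500: g = -0.0901, g' = -0.663 → ψ₁ = 0.364
  ψ₁ = 0.364: g = -0.0068, g' = -0.573 → ψ₁ = 0.352
Converged at ψ₁ = 0.352.
Drum-1 compositions:
  1-butene: x = 0.363, y = 0.644
  n-butane: x = 0.132, y = 0.217
  THF: x = 0.505, y = 0.140
Drum-2 feed = drum-1 liquid: z₂ = (0.3632, 0.1323, 0.5045).
Drum 2:
Rachford–Rice: g(ψ₂) = Σ zᵢ(Kᵢ−1)/(1+ψ₂(Kᵢ−1)) = 0.
g(0) = ΣzᵢKᵢ − 1 = 0.560 and g(1) = 1 − Σzᵢ/Kᵢ = -0.351, so a root lies in (0, 1).
Newton iteration, ψ₂⁰ = 0.5:
  ψ₂ = 0.500: g = 0.0559, g' = -0.738 → ψ₂ = 0.576
  ψ₂ = 0.576: g = 0.0005, g' = -0.727 → ψ₂ = 0.577
Converged at ψ₂ = 0.577.
  1-butene: x = 0.180, y = 0.498
  n-butane: x = 0.070, y = 0.178
  THF: x = 0.750, y = 0.324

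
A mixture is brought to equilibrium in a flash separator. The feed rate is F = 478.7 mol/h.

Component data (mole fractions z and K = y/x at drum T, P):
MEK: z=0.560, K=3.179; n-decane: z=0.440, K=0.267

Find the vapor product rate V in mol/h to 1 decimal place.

Material balance + equilibrium reduce to Σ zᵢ(Kᵢ−1)/(1+β(Kᵢ−1)) = 0.
g(0) = ΣzᵢKᵢ − 1 = 0.898 and g(1) = 1 − Σzᵢ/Kᵢ = -0.824, so a root lies in (0, 1).
Iterate (Newton) starting at β = 0.64:
  β = 0.640: g = -0.0979, g' = -1.303 → β = 0.565
  β = 0.565: g = -0.0034, g' = -1.223 → β = 0.562
Converged at β = 0.562.
Then V = β·F = 0.5621·478.7 = 269.1 mol/h and L = F − V = 209.6 mol/h.

V = 269.1 mol/h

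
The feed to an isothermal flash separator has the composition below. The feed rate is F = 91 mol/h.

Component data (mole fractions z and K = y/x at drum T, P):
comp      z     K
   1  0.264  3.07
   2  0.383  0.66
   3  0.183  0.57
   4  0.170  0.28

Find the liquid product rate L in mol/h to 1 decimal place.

Rachford–Rice: g(V/F) = Σ zᵢ(Kᵢ−1)/(1+V/F(Kᵢ−1)) = 0.
g(0) = ΣzᵢKᵢ − 1 = 0.215 and g(1) = 1 − Σzᵢ/Kᵢ = -0.594, so a root lies in (0, 1).
Newton iteration, V/F⁰ = 0.5:
  V/F = 0.500: g = -0.1798, g' = -0.607 → V/F = 0.204
  V/F = 0.204: g = 0.0146, g' = -0.772 → V/F = 0.223
Converged at V/F = 0.223.
Then V = V/F·F = 0.2232·91 = 20.3 mol/h and L = F − V = 70.7 mol/h.

L = 70.7 mol/h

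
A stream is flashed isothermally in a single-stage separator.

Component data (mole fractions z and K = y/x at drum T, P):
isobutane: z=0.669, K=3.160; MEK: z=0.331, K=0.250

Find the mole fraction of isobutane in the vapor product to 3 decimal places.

Material balance + equilibrium reduce to Σ zᵢ(Kᵢ−1)/(1+V/F(Kᵢ−1)) = 0.
Check two-phase: ΣzᵢKᵢ = 2.197 > 1 and Σzᵢ/Kᵢ = 1.536 > 1, so g(0) = 1.197 > 0 and g(1) = -0.536 < 0.
Binary case is linear: z₁(K₁−1)(1+V/F(K₂−1)) + z₂(K₂−1)(1+V/F(K₁−1)) = 0
⇒ V/F = [z₁(K₁−1)+z₂(K₂−1)] / [−(K₁−1)(K₂−1)] = 1.1968/1.6200 = 0.739
Compositions from xᵢ = zᵢ/(1+V/F(Kᵢ−1)), yᵢ = Kᵢxᵢ:
  isobutane: x = 0.258, y = 0.814
  MEK: x = 0.742, y = 0.186

y_isobutane = 0.814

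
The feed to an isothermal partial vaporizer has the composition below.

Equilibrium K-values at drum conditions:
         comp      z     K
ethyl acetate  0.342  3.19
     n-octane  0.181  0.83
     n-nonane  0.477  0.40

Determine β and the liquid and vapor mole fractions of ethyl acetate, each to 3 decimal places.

Material balance + equilibrium reduce to Σ zᵢ(Kᵢ−1)/(1+β(Kᵢ−1)) = 0.
Feasibility: ΣzᵢKᵢ = 1.432, Σzᵢ/Kᵢ = 1.518 — both > 1, two phases present.
Iterate (Newton) starting at β = 0.5:
  β = 0.500: g = -0.0850, g' = -0.730 → β = 0.384
  β = 0.384: g = 0.0023, g' = -0.780 → β = 0.387
Converged at β = 0.387.
Compositions from xᵢ = zᵢ/(1+β(Kᵢ−1)), yᵢ = Kᵢxᵢ:
  ethyl acetate: x = 0.185, y = 0.591
  n-octane: x = 0.194, y = 0.161
  n-nonane: x = 0.621, y = 0.248

β = 0.387, x_ethyl acetate = 0.185, y_ethyl acetate = 0.591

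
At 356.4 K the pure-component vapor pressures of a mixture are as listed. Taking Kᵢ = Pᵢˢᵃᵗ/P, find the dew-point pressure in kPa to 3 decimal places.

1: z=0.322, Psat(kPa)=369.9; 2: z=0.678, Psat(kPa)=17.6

At the dew point ψ → 1, so Σzᵢ/Kᵢ = 1 with Kᵢ = Pᵢˢᵃᵗ/P ⇒ 1/P = Σzᵢ/Pᵢˢᵃᵗ.
1/P = 0.322/369.9 + 0.678/17.6 = 0.039393 ⇒ P = 25.385 kPa

Pdew = 25.385 kPa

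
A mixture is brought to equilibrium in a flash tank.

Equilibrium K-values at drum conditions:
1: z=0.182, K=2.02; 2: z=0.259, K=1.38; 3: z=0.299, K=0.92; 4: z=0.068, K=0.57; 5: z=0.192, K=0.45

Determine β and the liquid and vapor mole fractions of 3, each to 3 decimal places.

Rachford–Rice: g(β) = Σ zᵢ(Kᵢ−1)/(1+β(Kᵢ−1)) = 0.
Feasibility: ΣzᵢKᵢ = 1.125, Σzᵢ/Kᵢ = 1.149 — both > 1, two phases present.
Iterate (Newton) starting at β = 0.56:
  β = 0.560: g = -0.0169, g' = -0.247 → β = 0.492
  β = 0.492: g = -0.0002, g' = -0.242 → β = 0.491
Converged at β = 0.491.
Compositions from xᵢ = zᵢ/(1+β(Kᵢ−1)), yᵢ = Kᵢxᵢ:
  1: x = 0.121, y = 0.245
  2: x = 0.218, y = 0.301
  3: x = 0.311, y = 0.286
  4: x = 0.086, y = 0.049
  5: x = 0.263, y = 0.118

β = 0.491, x_3 = 0.311, y_3 = 0.286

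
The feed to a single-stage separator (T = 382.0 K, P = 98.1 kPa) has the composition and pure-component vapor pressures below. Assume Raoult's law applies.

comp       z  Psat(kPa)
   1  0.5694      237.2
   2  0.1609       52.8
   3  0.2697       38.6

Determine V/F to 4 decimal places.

V/F = 0.7167

Raoult's law: Kᵢ = Pᵢˢᵃᵗ/P = Pᵢˢᵃᵗ/98.1.
  K_1 = 237.2/98.1 = 2.417941, K_2 = 52.8/98.1 = 0.538226, K_3 = 38.6/98.1 = 0.393476
Material balance + equilibrium reduce to Σ zᵢ(Kᵢ−1)/(1+V/F(Kᵢ−1)) = 0.
g(0) = ΣzᵢKᵢ − 1 = 0.5695 and g(1) = 1 − Σzᵢ/Kᵢ = -0.2199, so a root lies in (0, 1).
Iterate (Newton) starting at V/F = 0.5:
  V/F = 0.5000: g = 0.14105, g' = -0.6544 → V/F = 0.7156
  V/F = 0.7156: g = 0.00078, g' = -0.6683 → V/F = 0.7167
Converged at V/F = 0.7167.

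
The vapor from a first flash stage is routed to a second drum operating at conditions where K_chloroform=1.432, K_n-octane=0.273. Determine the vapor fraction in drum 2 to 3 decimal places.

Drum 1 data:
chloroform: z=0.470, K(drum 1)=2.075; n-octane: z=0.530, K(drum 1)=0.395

V/F (drum 2) = 0.443

Drum 1:
Material balance + equilibrium reduce to Σ zᵢ(Kᵢ−1)/(1+ψ₁(Kᵢ−1)) = 0.
Feasibility: ΣzᵢKᵢ = 1.185, Σzᵢ/Kᵢ = 1.568 — both > 1, two phases present.
Binary case is linear: z₁(K₁−1)(1+ψ₁(K₂−1)) + z₂(K₂−1)(1+ψ₁(K₁−1)) = 0
⇒ ψ₁ = [z₁(K₁−1)+z₂(K₂−1)] / [−(K₁−1)(K₂−1)] = 0.1846/0.6504 = 0.284
Drum-1 compositions:
  chloroform: x = 0.360, y = 0.747
  n-octane: x = 0.640, y = 0.253
Drum-2 feed = drum-1 vapor: z₂ = (0.7472, 0.2528).
Drum 2:
Rachford–Rice: g(ψ₂) = Σ zᵢ(Kᵢ−1)/(1+ψ₂(Kᵢ−1)) = 0.
Check two-phase: ΣzᵢKᵢ = 1.139 > 1 and Σzᵢ/Kᵢ = 1.448 > 1, so g(0) = 0.139 > 0 and g(1) = -0.448 < 0.
Newton iteration, ψ₂⁰ = 0.5:
  ψ₂ = 0.500: g = -0.0232, g' = -0.424 → ψ₂ = 0.445
  ψ₂ = 0.445: g = -0.0010, g' = -0.390 → ψ₂ = 0.443
Converged at ψ₂ = 0.443.
  chloroform: x = 0.627, y = 0.898
  n-octane: x = 0.373, y = 0.102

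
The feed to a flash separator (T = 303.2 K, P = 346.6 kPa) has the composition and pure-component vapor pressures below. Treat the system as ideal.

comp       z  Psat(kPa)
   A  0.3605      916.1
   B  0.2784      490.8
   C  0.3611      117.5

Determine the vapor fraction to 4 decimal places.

ψ = 0.5935

Raoult's law: Kᵢ = Pᵢˢᵃᵗ/P = Pᵢˢᵃᵗ/346.6.
  K_A = 916.1/346.6 = 2.643104, K_B = 490.8/346.6 = 1.416042, K_C = 117.5/346.6 = 0.339008
Rachford–Rice: g(ψ) = Σ zᵢ(Kᵢ−1)/(1+ψ(Kᵢ−1)) = 0.
Check two-phase: ΣzᵢKᵢ = 1.4695 > 1 and Σzᵢ/Kᵢ = 1.3982 > 1, so g(0) = 0.4695 > 0 and g(1) = -0.3982 < 0.
Newton–Raphson from ψ = 0.44:
  ψ = 0.4400: g = 0.10512, g' = -0.6760 → ψ = 0.5955
  ψ = 0.5955: g = -0.00141, g' = -0.7087 → ψ = 0.5935
Converged at ψ = 0.5935.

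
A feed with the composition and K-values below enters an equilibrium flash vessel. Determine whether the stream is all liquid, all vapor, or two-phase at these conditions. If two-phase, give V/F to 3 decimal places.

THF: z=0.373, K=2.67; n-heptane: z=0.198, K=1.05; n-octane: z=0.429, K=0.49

two-phase, V/F = 0.611

ΣzᵢKᵢ = 1.414; Σzᵢ/Kᵢ = 1.204.
Both exceed 1, so a two-phase solution exists.
Rachford–Rice: g(ψ) = Σ zᵢ(Kᵢ−1)/(1+ψ(Kᵢ−1)) = 0.
Iterate (Newton) starting at ψ = 0.62:
  ψ = 0.620: g = -0.0043, g' = -0.490 → ψ = 0.611
Converged at ψ = 0.611.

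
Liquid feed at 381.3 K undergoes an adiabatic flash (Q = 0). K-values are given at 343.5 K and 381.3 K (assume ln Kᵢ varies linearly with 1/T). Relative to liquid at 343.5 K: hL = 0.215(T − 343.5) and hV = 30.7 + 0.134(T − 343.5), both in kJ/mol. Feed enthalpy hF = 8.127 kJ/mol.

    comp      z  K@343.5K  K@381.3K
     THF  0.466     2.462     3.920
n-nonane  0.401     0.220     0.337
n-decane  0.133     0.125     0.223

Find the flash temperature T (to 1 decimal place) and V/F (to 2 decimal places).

Adiabatic flash: solve Rachford–Rice at each trial T, then check hF = ψ·hV(T) + (1−ψ)·hL(T).
  T = 343.5 K: K = (2.462, 0.220, 0.125), RR gives ψ = 0.214, H_out = 6.578 kJ/mol
  T = 381.3 K: K = (3.920, 0.337, 0.223), RR gives ψ = 0.489, H_out = 21.650 kJ/mol
  T = 362.4 K: K = (3.145, 0.275, 0.169), RR gives ψ = 0.371, H_out = 14.873 kJ/mol
  T = 352.9 K: K = (2.790, 0.247, 0.146), RR gives ψ = 0.300, H_out = 10.995 kJ/mol
  T = 348.2 K: K = (2.623, 0.233, 0.135), RR gives ψ = 0.259, H_out = 8.878 kJ/mol
  T = 345.9 K: K = (2.543, 0.227, 0.130), RR gives ψ = 0.238, H_out = 7.778 kJ/mol
Linear interpolation between T = 345.9 (H_out = 7.778) and T = 348.2 (H_out = 8.878) on hF = 8.127 gives T ≈ 346.6 K, at which ψ = 0.24.

T = 346.6 K, V/F = 0.24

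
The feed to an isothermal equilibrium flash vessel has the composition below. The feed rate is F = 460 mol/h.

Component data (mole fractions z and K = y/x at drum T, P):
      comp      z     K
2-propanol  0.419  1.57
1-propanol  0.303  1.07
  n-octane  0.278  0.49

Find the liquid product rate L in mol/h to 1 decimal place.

L = 196.2 mol/h

Material balance + equilibrium reduce to Σ zᵢ(Kᵢ−1)/(1+ψ(Kᵢ−1)) = 0.
g(0) = ΣzᵢKᵢ − 1 = 0.118 and g(1) = 1 − Σzᵢ/Kᵢ = -0.117, so a root lies in (0, 1).
Newton iteration, ψ⁰ = 0.5:
  ψ = 0.500: g = 0.0160, g' = -0.214 → ψ = 0.575
  ψ = 0.575: g = -0.0003, g' = -0.223 → ψ = 0.573
Converged at ψ = 0.573.
Then V = ψ·F = 0.5735·460 = 263.8 mol/h and L = F − V = 196.2 mol/h.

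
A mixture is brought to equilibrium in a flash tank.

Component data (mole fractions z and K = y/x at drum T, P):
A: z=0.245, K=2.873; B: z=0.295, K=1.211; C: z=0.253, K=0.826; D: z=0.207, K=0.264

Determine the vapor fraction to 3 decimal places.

Iterate (Newton) starting at ψ = 0.5:
  ψ = 0.500: g = 0.0040, g' = -0.530 → ψ = 0.508
Converged at ψ = 0.508.

ψ = 0.508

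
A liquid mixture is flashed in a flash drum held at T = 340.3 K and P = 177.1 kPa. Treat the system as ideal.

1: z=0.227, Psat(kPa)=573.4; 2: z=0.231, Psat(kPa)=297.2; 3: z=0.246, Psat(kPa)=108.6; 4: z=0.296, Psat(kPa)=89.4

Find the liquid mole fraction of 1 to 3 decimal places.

x_1 = 0.098

Raoult's law: Kᵢ = Pᵢˢᵃᵗ/P = Pᵢˢᵃᵗ/177.1.
  K_1 = 573.4/177.1 = 3.23772, K_2 = 297.2/177.1 = 1.67815, K_3 = 108.6/177.1 = 0.61321, K_4 = 89.4/177.1 = 0.50480
Material balance + equilibrium reduce to Σ zᵢ(Kᵢ−1)/(1+V/F(Kᵢ−1)) = 0.
Feasibility: ΣzᵢKᵢ = 1.423, Σzᵢ/Kᵢ = 1.195 — both > 1, two phases present.
Iterate (Newton) starting at V/F = 0.56:
  V/F = 0.560: g = 0.0147, g' = -0.479 → V/F = 0.591
Converged at V/F = 0.591.
Compositions from xᵢ = zᵢ/(1+V/F(Kᵢ−1)), yᵢ = Kᵢxᵢ:
  1: x = 0.098, y = 0.316
  2: x = 0.165, y = 0.277
  3: x = 0.319, y = 0.196
  4: x = 0.418, y = 0.211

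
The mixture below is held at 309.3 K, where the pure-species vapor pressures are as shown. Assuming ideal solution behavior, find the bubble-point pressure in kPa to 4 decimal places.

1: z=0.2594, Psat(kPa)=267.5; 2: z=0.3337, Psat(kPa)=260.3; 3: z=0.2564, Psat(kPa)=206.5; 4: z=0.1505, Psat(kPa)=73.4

Pbub = 220.2449 kPa

At the bubble point ψ → 0, so ΣzᵢKᵢ = 1 with Kᵢ = Pᵢˢᵃᵗ/P ⇒ P = ΣzᵢPᵢˢᵃᵗ.
P = 0.2594·267.5 + 0.3337·260.3 + 0.2564·206.5 + 0.1505·73.4 = 220.2449 kPa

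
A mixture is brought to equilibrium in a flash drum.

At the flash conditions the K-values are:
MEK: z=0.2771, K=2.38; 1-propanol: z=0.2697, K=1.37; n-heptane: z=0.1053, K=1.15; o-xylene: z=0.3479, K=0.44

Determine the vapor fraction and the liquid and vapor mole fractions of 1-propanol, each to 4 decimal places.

Rachford–Rice: g(ψ) = Σ zᵢ(Kᵢ−1)/(1+ψ(Kᵢ−1)) = 0.
Feasibility: ΣzᵢKᵢ = 1.3032, Σzᵢ/Kᵢ = 1.1955 — both > 1, two phases present.
Newton iteration, ψ⁰ = 0.5:
  ψ = 0.5000: g = 0.05459, g' = -0.4236 → ψ = 0.6289
  ψ = 0.6289: g = -0.00062, g' = -0.4375 → ψ = 0.6275
Converged at ψ = 0.6275.
Compositions from xᵢ = zᵢ/(1+ψ(Kᵢ−1)), yᵢ = Kᵢxᵢ:
  MEK: x = 0.1485, y = 0.3534
  1-propanol: x = 0.2189, y = 0.2999
  n-heptane: x = 0.0962, y = 0.1107
  o-xylene: x = 0.5364, y = 0.2360

ψ = 0.6275, x_1-propanol = 0.2189, y_1-propanol = 0.2999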